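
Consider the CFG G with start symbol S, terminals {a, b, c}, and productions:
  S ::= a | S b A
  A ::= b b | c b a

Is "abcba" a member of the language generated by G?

yes

S ⇒ SbA ⇒ abA ⇒ abcba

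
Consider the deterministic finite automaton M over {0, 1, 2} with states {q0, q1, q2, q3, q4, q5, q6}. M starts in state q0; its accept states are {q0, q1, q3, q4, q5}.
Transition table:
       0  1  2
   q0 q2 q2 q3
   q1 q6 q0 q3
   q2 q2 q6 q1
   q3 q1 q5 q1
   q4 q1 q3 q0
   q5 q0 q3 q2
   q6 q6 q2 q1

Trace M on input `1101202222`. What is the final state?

q0 --1--> q2
q2 --1--> q6
q6 --0--> q6
q6 --1--> q2
q2 --2--> q1
q1 --0--> q6
q6 --2--> q1
q1 --2--> q3
q3 --2--> q1
q1 --2--> q3

q3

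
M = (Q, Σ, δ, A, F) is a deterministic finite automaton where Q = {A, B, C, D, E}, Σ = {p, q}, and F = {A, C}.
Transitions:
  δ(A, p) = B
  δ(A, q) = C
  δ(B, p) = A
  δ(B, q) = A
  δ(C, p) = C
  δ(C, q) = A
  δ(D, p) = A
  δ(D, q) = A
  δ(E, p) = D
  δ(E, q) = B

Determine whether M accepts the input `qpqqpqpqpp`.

A --q--> C
C --p--> C
C --q--> A
A --q--> C
C --p--> C
C --q--> A
A --p--> B
B --q--> A
A --p--> B
B --p--> A
End in state A, which is an accepting state.

accepted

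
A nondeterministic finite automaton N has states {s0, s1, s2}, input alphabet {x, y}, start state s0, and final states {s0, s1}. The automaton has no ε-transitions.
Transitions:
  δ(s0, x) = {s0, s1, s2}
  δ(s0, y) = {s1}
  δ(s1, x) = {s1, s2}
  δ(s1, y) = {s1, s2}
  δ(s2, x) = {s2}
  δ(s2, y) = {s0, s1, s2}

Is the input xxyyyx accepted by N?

Start: {s0}
read x: {s0, s1, s2}
read x: {s0, s1, s2}
read y: {s0, s1, s2}
read y: {s0, s1, s2}
read y: {s0, s1, s2}
read x: {s0, s1, s2}
Reachable ∩ accepting = {s0, s1} — nonempty.

accepted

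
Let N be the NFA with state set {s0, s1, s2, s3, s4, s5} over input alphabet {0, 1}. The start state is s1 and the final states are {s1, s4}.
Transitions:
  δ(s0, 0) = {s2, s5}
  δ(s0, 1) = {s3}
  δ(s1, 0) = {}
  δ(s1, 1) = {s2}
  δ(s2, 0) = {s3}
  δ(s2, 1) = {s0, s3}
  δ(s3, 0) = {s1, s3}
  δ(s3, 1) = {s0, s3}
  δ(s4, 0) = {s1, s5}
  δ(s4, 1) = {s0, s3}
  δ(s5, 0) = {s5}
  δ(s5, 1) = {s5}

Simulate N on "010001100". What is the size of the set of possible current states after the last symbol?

Start: {s1}
read 0: {}
The reachable set is empty and stays empty for the remaining 8 symbols.
Final reachable set {} has 0 states.

0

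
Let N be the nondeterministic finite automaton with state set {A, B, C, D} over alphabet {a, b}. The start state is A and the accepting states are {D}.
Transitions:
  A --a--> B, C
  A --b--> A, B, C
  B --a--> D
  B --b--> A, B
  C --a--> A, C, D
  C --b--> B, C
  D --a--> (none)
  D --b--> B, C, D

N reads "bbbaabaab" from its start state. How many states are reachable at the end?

4

Start: {A}
read b: {A, B, C}
read b: {A, B, C}
read b: {A, B, C}
read a: {A, B, C, D}
read a: {A, B, C, D}
read b: {A, B, C, D}
read a: {A, B, C, D}
read a: {A, B, C, D}
read b: {A, B, C, D}
Final reachable set {A, B, C, D} has 4 states.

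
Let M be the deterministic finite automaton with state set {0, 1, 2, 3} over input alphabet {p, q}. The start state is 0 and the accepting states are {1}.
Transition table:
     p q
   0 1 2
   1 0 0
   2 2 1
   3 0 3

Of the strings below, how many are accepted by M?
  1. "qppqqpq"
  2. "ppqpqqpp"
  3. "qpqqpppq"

"qppqqpq": rejected
"ppqpqqpp": rejected
"qpqqpppq": rejected

0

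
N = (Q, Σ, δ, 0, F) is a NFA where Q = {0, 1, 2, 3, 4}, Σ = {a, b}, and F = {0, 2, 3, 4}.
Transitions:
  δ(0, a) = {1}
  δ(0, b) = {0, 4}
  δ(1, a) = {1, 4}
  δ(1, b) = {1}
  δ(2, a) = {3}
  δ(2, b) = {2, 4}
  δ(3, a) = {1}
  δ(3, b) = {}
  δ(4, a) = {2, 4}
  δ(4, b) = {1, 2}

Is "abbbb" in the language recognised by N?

Start: {0}
read a: {1}
read b: {1}
read b: {1}
read b: {1}
read b: {1}
Reachable ∩ accepting = {} — empty.

rejected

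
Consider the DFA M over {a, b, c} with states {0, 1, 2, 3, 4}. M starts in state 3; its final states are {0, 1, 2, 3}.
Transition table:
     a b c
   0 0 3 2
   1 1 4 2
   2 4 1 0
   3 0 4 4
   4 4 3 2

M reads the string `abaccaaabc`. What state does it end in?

3 --a--> 0
0 --b--> 3
3 --a--> 0
0 --c--> 2
2 --c--> 0
0 --a--> 0
0 --a--> 0
0 --a--> 0
0 --b--> 3
3 --c--> 4

4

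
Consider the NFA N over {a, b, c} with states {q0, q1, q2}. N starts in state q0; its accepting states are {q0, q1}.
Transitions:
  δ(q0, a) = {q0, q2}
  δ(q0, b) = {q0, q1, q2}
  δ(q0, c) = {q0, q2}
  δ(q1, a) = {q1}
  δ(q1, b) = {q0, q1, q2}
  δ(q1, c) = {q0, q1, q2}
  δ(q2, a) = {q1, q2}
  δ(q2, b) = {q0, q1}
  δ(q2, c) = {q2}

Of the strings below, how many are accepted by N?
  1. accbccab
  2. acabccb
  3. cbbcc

3

accbccab: accepted
acabccb: accepted
cbbcc: accepted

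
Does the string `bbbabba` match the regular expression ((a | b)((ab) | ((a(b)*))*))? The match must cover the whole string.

No split of bbbabba into u·v has (a|b) matching u and ((ab)|((a(b)*))*) matching v.

no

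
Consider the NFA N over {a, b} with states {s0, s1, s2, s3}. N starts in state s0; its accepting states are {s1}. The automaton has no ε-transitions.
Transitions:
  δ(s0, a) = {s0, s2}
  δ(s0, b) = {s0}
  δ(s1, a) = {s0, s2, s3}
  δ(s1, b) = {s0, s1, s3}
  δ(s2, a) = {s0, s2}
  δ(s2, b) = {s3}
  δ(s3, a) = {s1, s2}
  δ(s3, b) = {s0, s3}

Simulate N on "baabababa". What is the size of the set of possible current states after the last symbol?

4

Start: {s0}
read b: {s0}
read a: {s0, s2}
read a: {s0, s2}
read b: {s0, s3}
read a: {s0, s1, s2}
read b: {s0, s1, s3}
read a: {s0, s1, s2, s3}
read b: {s0, s1, s3}
read a: {s0, s1, s2, s3}
Final reachable set {s0, s1, s2, s3} has 4 states.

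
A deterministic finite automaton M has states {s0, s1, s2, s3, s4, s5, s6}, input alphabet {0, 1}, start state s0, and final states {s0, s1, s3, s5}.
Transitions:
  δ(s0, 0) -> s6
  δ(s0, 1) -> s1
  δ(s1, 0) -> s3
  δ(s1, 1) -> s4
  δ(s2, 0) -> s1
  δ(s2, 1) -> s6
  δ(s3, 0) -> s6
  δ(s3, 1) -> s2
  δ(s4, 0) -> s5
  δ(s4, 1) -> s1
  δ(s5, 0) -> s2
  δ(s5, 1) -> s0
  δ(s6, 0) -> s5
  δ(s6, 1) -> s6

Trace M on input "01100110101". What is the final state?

s0 --0--> s6
s6 --1--> s6
s6 --1--> s6
s6 --0--> s5
s5 --0--> s2
s2 --1--> s6
s6 --1--> s6
s6 --0--> s5
s5 --1--> s0
s0 --0--> s6
s6 --1--> s6

s6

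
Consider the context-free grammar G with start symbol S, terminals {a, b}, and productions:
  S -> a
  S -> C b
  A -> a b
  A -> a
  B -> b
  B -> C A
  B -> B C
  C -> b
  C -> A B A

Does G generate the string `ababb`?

S ⇒ Cb ⇒ ABAb ⇒ aBAb ⇒ abAb ⇒ ababb

yes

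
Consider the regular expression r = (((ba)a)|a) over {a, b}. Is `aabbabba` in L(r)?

no

Neither ((ba)a) nor a matches aabbabba.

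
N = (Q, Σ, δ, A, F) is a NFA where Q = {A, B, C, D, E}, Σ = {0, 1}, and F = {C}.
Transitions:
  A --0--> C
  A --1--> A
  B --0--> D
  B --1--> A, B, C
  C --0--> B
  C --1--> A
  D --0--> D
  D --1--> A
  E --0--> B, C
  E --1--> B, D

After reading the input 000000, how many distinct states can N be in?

Start: {A}
read 0: {C}
read 0: {B}
read 0: {D}
read 0: {D}
read 0: {D}
read 0: {D}
Final reachable set {D} has 1 state.

1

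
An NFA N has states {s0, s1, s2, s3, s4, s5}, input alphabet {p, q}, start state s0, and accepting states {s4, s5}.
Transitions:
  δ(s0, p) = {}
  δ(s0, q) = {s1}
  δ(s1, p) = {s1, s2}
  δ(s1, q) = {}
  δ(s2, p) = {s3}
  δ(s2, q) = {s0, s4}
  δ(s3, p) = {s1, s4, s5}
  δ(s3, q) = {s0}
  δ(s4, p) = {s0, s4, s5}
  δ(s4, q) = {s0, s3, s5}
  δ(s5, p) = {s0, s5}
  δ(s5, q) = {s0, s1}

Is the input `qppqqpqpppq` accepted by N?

accepted

Start: {s0}
read q: {s1}
read p: {s1, s2}
read p: {s1, s2, s3}
read q: {s0, s4}
read q: {s0, s1, s3, s5}
read p: {s0, s1, s2, s4, s5}
read q: {s0, s1, s3, s4, s5}
read p: {s0, s1, s2, s4, s5}
read p: {s0, s1, s2, s3, s4, s5}
read p: {s0, s1, s2, s3, s4, s5}
read q: {s0, s1, s3, s4, s5}
Reachable ∩ accepting = {s4, s5} — nonempty.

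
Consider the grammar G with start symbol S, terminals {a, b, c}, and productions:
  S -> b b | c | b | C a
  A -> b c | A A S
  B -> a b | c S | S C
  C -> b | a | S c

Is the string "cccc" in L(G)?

no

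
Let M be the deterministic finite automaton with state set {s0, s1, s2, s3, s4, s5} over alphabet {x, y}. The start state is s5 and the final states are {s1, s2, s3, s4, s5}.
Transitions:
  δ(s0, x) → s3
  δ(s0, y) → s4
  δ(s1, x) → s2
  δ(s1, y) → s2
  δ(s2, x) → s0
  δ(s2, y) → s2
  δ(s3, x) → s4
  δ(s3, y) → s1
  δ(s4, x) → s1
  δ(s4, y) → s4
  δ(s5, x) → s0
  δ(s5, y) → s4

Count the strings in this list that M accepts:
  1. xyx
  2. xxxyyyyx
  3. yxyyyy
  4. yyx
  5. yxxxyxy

5

xyx: accepted
xxxyyyyx: accepted
yxyyyy: accepted
yyx: accepted
yxxxyxy: accepted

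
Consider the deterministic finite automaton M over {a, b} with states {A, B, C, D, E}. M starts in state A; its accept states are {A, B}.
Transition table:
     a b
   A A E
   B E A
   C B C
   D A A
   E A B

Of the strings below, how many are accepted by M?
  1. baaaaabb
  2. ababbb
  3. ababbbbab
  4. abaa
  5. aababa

baaaaabb: accepted
ababbb: accepted
ababbbbab: rejected
abaa: accepted
aababa: accepted

4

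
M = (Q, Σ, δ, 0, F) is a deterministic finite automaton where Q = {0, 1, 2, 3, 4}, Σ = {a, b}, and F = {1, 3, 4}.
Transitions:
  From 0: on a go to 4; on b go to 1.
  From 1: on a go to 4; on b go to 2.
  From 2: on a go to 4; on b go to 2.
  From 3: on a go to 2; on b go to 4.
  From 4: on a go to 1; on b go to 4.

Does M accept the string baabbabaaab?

0 --b--> 1
1 --a--> 4
4 --a--> 1
1 --b--> 2
2 --b--> 2
2 --a--> 4
4 --b--> 4
4 --a--> 1
1 --a--> 4
4 --a--> 1
1 --b--> 2
End in state 2, which is not an accepting state.

rejected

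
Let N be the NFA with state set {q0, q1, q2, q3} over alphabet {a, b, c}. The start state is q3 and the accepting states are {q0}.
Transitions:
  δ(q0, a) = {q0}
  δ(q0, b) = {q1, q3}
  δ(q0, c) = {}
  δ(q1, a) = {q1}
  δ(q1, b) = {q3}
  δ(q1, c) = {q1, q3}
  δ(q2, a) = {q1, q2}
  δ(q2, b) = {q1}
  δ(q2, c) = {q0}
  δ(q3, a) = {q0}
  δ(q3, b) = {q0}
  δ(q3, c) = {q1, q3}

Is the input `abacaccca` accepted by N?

Start: {q3}
read a: {q0}
read b: {q1, q3}
read a: {q0, q1}
read c: {q1, q3}
read a: {q0, q1}
read c: {q1, q3}
read c: {q1, q3}
read c: {q1, q3}
read a: {q0, q1}
Reachable ∩ accepting = {q0} — nonempty.

accepted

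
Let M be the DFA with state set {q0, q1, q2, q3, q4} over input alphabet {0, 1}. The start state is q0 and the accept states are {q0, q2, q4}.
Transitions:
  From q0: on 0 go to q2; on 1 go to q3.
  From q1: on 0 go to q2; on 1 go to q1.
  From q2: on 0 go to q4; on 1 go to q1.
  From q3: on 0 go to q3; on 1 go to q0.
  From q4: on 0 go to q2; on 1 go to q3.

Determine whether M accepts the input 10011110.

rejected

q0 --1--> q3
q3 --0--> q3
q3 --0--> q3
q3 --1--> q0
q0 --1--> q3
q3 --1--> q0
q0 --1--> q3
q3 --0--> q3
End in state q3, which is not an accepting state.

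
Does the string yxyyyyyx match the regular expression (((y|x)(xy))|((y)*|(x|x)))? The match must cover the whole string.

no

Neither ((y|x)(xy)) nor ((y)*|(x|x)) matches yxyyyyyx.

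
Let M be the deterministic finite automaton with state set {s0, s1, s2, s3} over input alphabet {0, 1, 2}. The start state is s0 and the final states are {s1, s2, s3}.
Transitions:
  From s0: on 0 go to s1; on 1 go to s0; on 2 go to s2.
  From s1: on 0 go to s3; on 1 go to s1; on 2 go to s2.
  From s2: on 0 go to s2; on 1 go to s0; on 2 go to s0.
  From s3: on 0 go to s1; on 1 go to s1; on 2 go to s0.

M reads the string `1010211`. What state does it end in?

s0 --1--> s0
s0 --0--> s1
s1 --1--> s1
s1 --0--> s3
s3 --2--> s0
s0 --1--> s0
s0 --1--> s0

s0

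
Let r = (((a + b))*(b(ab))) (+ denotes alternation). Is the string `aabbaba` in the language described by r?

no

No split of aabbaba into u·v has ((a+b))* matching u and (b(ab)) matching v.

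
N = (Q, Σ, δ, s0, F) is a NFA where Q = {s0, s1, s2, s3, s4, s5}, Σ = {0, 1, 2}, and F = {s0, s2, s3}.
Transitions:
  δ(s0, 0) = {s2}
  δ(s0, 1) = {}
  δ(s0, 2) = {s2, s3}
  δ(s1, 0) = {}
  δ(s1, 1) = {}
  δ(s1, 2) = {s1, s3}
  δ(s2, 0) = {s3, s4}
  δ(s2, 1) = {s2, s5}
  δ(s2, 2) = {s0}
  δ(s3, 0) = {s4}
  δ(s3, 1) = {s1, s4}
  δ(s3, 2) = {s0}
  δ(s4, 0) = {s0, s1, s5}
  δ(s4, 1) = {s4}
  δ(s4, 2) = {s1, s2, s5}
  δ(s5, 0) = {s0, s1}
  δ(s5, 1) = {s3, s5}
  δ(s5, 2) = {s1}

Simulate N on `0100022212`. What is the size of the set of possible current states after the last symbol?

5

Start: {s0}
read 0: {s2}
read 1: {s2, s5}
read 0: {s0, s1, s3, s4}
read 0: {s0, s1, s2, s4, s5}
read 0: {s0, s1, s2, s3, s4, s5}
read 2: {s0, s1, s2, s3, s5}
read 2: {s0, s1, s2, s3}
read 2: {s0, s1, s2, s3}
read 1: {s1, s2, s4, s5}
read 2: {s0, s1, s2, s3, s5}
Final reachable set {s0, s1, s2, s3, s5} has 5 states.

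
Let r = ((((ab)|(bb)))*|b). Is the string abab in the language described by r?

The left alternative (((ab)|(bb)))* matches abab.

yes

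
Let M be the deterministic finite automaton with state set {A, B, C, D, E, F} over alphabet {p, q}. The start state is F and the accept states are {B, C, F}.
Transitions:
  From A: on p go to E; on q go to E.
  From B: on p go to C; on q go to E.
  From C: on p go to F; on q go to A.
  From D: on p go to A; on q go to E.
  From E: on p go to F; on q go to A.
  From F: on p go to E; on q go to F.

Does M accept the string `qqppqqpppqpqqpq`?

accepted

F --q--> F
F --q--> F
F --p--> E
E --p--> F
F --q--> F
F --q--> F
F --p--> E
E --p--> F
F --p--> E
E --q--> A
A --p--> E
E --q--> A
A --q--> E
E --p--> F
F --q--> F
End in state F, which is an accepting state.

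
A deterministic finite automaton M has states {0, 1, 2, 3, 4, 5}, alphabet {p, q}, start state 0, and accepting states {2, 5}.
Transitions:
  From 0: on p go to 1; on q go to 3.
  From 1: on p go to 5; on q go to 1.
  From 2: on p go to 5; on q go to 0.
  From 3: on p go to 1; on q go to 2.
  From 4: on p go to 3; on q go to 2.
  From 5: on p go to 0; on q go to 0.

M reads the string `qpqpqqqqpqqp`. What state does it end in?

0 --q--> 3
3 --p--> 1
1 --q--> 1
1 --p--> 5
5 --q--> 0
0 --q--> 3
3 --q--> 2
2 --q--> 0
0 --p--> 1
1 --q--> 1
1 --q--> 1
1 --p--> 5

5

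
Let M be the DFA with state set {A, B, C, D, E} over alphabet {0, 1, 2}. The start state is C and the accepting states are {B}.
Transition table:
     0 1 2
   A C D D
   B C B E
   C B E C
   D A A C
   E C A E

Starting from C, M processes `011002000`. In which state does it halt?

C

C --0--> B
B --1--> B
B --1--> B
B --0--> C
C --0--> B
B --2--> E
E --0--> C
C --0--> B
B --0--> C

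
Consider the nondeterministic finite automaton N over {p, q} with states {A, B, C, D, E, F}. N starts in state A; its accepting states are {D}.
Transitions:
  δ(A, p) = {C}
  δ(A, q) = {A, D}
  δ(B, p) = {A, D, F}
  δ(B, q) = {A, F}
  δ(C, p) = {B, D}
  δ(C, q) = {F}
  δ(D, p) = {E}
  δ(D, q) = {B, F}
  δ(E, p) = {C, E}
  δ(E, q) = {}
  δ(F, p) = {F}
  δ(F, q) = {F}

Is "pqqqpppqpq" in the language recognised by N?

Start: {A}
read p: {C}
read q: {F}
read q: {F}
read q: {F}
read p: {F}
read p: {F}
read p: {F}
read q: {F}
read p: {F}
read q: {F}
Reachable ∩ accepting = {} — empty.

rejected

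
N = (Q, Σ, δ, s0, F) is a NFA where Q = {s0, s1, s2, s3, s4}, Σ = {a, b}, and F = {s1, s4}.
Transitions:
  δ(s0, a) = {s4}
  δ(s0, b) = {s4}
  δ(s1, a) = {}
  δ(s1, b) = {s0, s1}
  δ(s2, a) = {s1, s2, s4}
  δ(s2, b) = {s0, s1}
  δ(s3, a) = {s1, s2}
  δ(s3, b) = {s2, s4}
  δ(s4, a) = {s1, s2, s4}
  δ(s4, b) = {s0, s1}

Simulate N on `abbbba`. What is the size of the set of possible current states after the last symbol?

Start: {s0}
read a: {s4}
read b: {s0, s1}
read b: {s0, s1, s4}
read b: {s0, s1, s4}
read b: {s0, s1, s4}
read a: {s1, s2, s4}
Final reachable set {s1, s2, s4} has 3 states.

3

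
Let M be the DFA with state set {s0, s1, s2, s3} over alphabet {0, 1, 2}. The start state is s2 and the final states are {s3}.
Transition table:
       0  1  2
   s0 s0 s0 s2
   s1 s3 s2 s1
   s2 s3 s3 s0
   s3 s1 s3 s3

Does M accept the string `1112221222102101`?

s2 --1--> s3
s3 --1--> s3
s3 --1--> s3
s3 --2--> s3
s3 --2--> s3
s3 --2--> s3
s3 --1--> s3
s3 --2--> s3
s3 --2--> s3
s3 --2--> s3
s3 --1--> s3
s3 --0--> s1
s1 --2--> s1
s1 --1--> s2
s2 --0--> s3
s3 --1--> s3
End in state s3, which is an accepting state.

accepted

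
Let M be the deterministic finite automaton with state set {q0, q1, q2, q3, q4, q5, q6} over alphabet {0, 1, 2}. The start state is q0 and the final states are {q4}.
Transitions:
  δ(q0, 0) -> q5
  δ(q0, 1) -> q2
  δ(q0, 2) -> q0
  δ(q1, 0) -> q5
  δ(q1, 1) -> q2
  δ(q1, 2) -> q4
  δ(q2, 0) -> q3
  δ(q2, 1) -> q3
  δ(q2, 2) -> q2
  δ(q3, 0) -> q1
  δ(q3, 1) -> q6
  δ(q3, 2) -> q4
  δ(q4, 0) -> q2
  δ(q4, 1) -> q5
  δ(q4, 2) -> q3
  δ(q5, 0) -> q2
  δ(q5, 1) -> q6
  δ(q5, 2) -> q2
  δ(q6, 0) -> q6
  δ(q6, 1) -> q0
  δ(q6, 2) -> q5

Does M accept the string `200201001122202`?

accepted

q0 --2--> q0
q0 --0--> q5
q5 --0--> q2
q2 --2--> q2
q2 --0--> q3
q3 --1--> q6
q6 --0--> q6
q6 --0--> q6
q6 --1--> q0
q0 --1--> q2
q2 --2--> q2
q2 --2--> q2
q2 --2--> q2
q2 --0--> q3
q3 --2--> q4
End in state q4, which is an accepting state.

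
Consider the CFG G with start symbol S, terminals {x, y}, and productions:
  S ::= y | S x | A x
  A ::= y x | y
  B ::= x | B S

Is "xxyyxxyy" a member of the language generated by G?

no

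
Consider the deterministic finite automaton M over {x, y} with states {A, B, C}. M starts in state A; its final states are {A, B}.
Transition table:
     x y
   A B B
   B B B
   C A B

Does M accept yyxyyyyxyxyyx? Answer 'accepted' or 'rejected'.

accepted

A --y--> B
B --y--> B
B --x--> B
B --y--> B
B --y--> B
B --y--> B
B --y--> B
B --x--> B
B --y--> B
B --x--> B
B --y--> B
B --y--> B
B --x--> B
End in state B, which is an accepting state.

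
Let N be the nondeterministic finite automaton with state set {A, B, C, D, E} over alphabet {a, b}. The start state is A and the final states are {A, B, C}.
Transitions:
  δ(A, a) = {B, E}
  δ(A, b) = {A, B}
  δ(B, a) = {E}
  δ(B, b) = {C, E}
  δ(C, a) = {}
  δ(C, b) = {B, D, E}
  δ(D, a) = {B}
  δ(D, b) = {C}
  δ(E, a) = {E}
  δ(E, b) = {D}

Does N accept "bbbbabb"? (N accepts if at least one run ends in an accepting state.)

Start: {A}
read b: {A, B}
read b: {A, B, C, E}
read b: {A, B, C, D, E}
read b: {A, B, C, D, E}
read a: {B, E}
read b: {C, D, E}
read b: {B, C, D, E}
Reachable ∩ accepting = {B, C} — nonempty.

accepted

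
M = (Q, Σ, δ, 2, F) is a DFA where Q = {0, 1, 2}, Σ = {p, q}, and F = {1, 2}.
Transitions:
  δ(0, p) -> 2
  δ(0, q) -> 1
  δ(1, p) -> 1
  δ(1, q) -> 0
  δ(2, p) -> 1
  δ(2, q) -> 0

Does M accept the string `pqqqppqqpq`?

2 --p--> 1
1 --q--> 0
0 --q--> 1
1 --q--> 0
0 --p--> 2
2 --p--> 1
1 --q--> 0
0 --q--> 1
1 --p--> 1
1 --q--> 0
End in state 0, which is not an accepting state.

rejected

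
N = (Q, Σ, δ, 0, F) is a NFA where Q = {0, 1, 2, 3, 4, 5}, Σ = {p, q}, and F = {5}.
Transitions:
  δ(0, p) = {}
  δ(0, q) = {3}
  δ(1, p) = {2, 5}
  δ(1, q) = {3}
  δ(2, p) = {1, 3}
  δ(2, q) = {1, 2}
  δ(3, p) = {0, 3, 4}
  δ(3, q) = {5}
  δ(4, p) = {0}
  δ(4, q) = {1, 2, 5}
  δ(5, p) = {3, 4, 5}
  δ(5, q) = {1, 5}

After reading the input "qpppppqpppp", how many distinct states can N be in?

6

Start: {0}
read q: {3}
read p: {0, 3, 4}
read p: {0, 3, 4}
read p: {0, 3, 4}
read p: {0, 3, 4}
read p: {0, 3, 4}
read q: {1, 2, 3, 5}
read p: {0, 1, 2, 3, 4, 5}
read p: {0, 1, 2, 3, 4, 5}
read p: {0, 1, 2, 3, 4, 5}
read p: {0, 1, 2, 3, 4, 5}
Final reachable set {0, 1, 2, 3, 4, 5} has 6 states.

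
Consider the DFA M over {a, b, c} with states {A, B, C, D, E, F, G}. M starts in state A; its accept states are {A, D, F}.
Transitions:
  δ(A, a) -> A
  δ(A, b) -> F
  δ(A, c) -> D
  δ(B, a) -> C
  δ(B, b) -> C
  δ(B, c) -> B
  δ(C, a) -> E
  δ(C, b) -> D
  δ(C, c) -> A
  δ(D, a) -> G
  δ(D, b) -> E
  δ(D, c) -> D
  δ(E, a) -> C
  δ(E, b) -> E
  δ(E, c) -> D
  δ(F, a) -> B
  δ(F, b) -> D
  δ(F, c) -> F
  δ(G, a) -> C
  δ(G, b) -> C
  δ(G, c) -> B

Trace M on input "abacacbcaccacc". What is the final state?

D

A --a--> A
A --b--> F
F --a--> B
B --c--> B
B --a--> C
C --c--> A
A --b--> F
F --c--> F
F --a--> B
B --c--> B
B --c--> B
B --a--> C
C --c--> A
A --c--> D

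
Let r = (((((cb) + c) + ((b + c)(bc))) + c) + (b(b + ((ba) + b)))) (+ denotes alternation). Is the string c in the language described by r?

yes

The left alternative ((((cb)+c)+((b+c)(bc)))+c) matches c.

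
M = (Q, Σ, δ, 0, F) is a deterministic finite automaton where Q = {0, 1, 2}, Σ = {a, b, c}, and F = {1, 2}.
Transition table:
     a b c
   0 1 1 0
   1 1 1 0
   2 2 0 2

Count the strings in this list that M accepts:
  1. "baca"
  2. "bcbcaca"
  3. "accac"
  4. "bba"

"baca": accepted
"bcbcaca": accepted
"accac": rejected
"bba": accepted

3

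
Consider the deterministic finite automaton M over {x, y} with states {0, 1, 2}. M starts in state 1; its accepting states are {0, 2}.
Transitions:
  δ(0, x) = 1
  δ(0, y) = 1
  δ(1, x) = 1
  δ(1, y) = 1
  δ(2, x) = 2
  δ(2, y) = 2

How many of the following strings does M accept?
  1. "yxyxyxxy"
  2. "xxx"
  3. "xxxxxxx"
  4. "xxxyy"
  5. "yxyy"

"yxyxyxxy": rejected
"xxx": rejected
"xxxxxxx": rejected
"xxxyy": rejected
"yxyy": rejected

0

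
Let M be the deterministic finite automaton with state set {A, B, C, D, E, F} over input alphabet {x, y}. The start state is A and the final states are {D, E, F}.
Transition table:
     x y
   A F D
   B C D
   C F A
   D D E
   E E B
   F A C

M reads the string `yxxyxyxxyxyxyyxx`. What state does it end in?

A

A --y--> D
D --x--> D
D --x--> D
D --y--> E
E --x--> E
E --y--> B
B --x--> C
C --x--> F
F --y--> C
C --x--> F
F --y--> C
C --x--> F
F --y--> C
C --y--> A
A --x--> F
F --x--> A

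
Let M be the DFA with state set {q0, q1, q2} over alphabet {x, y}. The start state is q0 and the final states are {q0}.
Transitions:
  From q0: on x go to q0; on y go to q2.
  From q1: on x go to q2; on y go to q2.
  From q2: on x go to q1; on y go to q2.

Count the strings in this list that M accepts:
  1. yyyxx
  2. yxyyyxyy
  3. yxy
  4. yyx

yyyxx: rejected
yxyyyxyy: rejected
yxy: rejected
yyx: rejected

0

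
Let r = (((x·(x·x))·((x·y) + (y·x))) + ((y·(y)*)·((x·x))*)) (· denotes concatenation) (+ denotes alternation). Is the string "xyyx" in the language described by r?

no

Neither ((x·(x·x))·((x·y)+(y·x))) nor ((y·(y)*)·((x·x))*) matches xyyx.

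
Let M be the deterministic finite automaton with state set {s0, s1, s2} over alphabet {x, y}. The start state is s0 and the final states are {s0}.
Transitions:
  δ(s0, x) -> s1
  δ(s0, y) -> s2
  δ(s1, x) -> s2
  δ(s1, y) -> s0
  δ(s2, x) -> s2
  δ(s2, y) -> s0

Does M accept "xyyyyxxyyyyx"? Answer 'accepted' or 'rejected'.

s0 --x--> s1
s1 --y--> s0
s0 --y--> s2
s2 --y--> s0
s0 --y--> s2
s2 --x--> s2
s2 --x--> s2
s2 --y--> s0
s0 --y--> s2
s2 --y--> s0
s0 --y--> s2
s2 --x--> s2
End in state s2, which is not an accepting state.

rejected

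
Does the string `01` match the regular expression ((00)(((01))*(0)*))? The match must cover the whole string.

No split of 01 into u·v has (00) matching u and (((01))*(0)*) matching v.

no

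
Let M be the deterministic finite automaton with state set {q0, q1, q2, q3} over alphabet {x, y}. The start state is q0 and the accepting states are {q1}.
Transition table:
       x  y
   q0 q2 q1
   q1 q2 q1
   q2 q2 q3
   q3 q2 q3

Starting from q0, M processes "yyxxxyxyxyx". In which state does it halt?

q0 --y--> q1
q1 --y--> q1
q1 --x--> q2
q2 --x--> q2
q2 --x--> q2
q2 --y--> q3
q3 --x--> q2
q2 --y--> q3
q3 --x--> q2
q2 --y--> q3
q3 --x--> q2

q2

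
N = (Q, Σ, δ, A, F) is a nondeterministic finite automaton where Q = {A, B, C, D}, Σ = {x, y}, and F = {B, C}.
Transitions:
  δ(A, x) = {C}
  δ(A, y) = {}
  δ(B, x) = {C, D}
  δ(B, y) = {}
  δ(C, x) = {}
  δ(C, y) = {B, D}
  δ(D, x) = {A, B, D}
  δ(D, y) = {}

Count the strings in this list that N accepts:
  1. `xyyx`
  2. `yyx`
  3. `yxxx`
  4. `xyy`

0

`xyyx`: rejected
`yyx`: rejected
`yxxx`: rejected
`xyy`: rejected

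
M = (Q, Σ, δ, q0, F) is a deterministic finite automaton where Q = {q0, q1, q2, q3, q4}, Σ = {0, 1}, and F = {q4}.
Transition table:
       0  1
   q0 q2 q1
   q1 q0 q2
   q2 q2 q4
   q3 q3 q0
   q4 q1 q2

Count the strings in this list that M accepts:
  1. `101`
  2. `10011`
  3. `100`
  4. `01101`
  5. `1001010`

1

`101`: rejected
`10011`: rejected
`100`: rejected
`01101`: accepted
`1001010`: rejected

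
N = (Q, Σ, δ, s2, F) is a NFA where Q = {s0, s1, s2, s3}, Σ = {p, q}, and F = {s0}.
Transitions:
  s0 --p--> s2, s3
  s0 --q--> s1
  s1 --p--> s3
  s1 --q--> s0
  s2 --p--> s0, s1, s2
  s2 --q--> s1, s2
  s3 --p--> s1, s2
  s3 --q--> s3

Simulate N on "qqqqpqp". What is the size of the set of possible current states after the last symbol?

4

Start: {s2}
read q: {s1, s2}
read q: {s0, s1, s2}
read q: {s0, s1, s2}
read q: {s0, s1, s2}
read p: {s0, s1, s2, s3}
read q: {s0, s1, s2, s3}
read p: {s0, s1, s2, s3}
Final reachable set {s0, s1, s2, s3} has 4 states.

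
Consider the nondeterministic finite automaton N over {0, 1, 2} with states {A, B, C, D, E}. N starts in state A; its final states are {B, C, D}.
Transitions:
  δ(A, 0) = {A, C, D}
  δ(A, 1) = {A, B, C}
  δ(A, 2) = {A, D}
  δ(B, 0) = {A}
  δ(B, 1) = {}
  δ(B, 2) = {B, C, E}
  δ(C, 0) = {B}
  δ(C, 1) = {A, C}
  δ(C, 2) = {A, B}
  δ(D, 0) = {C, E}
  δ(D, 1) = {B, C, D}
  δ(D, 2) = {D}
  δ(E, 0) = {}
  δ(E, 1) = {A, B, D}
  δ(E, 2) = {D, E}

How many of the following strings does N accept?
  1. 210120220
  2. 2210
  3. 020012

3

210120220: accepted
2210: accepted
020012: accepted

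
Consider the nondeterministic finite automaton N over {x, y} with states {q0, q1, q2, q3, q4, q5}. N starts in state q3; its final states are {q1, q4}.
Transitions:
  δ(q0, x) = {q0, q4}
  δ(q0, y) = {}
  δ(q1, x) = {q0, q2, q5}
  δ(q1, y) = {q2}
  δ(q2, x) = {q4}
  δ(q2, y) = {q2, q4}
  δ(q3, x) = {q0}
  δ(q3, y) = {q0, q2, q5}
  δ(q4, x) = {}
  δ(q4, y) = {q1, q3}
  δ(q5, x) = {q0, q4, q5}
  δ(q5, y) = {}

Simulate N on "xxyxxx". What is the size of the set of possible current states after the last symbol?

Start: {q3}
read x: {q0}
read x: {q0, q4}
read y: {q1, q3}
read x: {q0, q2, q5}
read x: {q0, q4, q5}
read x: {q0, q4, q5}
Final reachable set {q0, q4, q5} has 3 states.

3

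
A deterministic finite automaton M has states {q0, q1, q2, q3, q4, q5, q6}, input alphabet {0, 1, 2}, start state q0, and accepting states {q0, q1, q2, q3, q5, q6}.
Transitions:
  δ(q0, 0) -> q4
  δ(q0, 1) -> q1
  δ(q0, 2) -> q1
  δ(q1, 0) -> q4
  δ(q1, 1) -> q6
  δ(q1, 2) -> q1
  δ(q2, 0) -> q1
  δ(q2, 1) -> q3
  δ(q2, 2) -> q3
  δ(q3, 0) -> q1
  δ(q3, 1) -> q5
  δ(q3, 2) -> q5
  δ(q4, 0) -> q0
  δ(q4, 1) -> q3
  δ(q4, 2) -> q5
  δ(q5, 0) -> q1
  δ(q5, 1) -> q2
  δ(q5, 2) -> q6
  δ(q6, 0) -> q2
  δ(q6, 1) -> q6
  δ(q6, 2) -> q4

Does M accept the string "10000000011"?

accepted

q0 --1--> q1
q1 --0--> q4
q4 --0--> q0
q0 --0--> q4
q4 --0--> q0
q0 --0--> q4
q4 --0--> q0
q0 --0--> q4
q4 --0--> q0
q0 --1--> q1
q1 --1--> q6
End in state q6, which is an accepting state.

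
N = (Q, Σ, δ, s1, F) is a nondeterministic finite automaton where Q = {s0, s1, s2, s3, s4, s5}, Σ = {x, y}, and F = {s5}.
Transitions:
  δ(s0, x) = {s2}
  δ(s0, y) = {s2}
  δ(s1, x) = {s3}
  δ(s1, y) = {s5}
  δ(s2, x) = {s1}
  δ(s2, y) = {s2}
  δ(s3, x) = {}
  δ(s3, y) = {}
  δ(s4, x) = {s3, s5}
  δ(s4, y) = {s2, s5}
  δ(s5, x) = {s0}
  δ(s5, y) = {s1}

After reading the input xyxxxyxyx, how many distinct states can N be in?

0

Start: {s1}
read x: {s3}
read y: {}
The reachable set is empty and stays empty for the remaining 7 symbols.
Final reachable set {} has 0 states.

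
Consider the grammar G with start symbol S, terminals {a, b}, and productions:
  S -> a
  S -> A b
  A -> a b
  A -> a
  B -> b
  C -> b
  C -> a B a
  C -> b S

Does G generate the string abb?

yes

S ⇒ Ab ⇒ abb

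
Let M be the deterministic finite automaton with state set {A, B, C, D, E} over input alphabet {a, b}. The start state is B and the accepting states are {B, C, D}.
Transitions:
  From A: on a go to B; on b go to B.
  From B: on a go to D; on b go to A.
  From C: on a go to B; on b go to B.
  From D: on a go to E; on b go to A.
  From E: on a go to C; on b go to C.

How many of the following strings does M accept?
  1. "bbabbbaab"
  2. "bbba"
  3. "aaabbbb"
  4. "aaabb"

1

"bbabbbaab": rejected
"bbba": accepted
"aaabbbb": rejected
"aaabb": rejected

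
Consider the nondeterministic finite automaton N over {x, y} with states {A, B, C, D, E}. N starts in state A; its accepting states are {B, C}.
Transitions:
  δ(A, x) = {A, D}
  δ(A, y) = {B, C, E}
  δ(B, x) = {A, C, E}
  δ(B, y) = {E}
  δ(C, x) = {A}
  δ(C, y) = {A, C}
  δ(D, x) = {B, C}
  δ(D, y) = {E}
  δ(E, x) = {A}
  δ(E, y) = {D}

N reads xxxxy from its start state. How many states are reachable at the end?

5

Start: {A}
read x: {A, D}
read x: {A, B, C, D}
read x: {A, B, C, D, E}
read x: {A, B, C, D, E}
read y: {A, B, C, D, E}
Final reachable set {A, B, C, D, E} has 5 states.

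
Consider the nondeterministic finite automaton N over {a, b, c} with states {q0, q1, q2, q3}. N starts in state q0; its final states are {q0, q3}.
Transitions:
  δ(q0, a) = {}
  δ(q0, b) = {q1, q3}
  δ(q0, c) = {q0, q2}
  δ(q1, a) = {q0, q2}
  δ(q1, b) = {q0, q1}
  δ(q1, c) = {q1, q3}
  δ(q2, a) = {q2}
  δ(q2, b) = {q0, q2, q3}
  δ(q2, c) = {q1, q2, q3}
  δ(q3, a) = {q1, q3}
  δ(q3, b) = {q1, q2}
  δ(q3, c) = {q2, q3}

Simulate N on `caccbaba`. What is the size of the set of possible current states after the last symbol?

4

Start: {q0}
read c: {q0, q2}
read a: {q2}
read c: {q1, q2, q3}
read c: {q1, q2, q3}
read b: {q0, q1, q2, q3}
read a: {q0, q1, q2, q3}
read b: {q0, q1, q2, q3}
read a: {q0, q1, q2, q3}
Final reachable set {q0, q1, q2, q3} has 4 states.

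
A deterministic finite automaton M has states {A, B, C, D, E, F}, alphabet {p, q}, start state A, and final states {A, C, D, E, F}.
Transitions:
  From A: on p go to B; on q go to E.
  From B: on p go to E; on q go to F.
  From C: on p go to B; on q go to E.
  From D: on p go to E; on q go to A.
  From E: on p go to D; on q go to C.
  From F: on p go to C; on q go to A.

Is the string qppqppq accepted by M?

accepted

A --q--> E
E --p--> D
D --p--> E
E --q--> C
C --p--> B
B --p--> E
E --q--> C
End in state C, which is an accepting state.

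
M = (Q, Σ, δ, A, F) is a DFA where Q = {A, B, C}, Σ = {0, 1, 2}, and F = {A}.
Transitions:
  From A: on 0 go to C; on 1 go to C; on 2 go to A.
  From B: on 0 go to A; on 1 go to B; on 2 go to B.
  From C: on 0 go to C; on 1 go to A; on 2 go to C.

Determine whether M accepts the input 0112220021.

A --0--> C
C --1--> A
A --1--> C
C --2--> C
C --2--> C
C --2--> C
C --0--> C
C --0--> C
C --2--> C
C --1--> A
End in state A, which is an accepting state.

accepted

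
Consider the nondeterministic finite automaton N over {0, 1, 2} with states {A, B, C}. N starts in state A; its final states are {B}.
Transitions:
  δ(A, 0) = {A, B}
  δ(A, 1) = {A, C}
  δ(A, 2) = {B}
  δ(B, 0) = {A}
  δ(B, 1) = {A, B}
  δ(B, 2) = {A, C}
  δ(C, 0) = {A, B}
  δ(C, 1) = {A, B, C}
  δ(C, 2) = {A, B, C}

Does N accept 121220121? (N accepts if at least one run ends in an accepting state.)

Start: {A}
read 1: {A, C}
read 2: {A, B, C}
read 1: {A, B, C}
read 2: {A, B, C}
read 2: {A, B, C}
read 0: {A, B}
read 1: {A, B, C}
read 2: {A, B, C}
read 1: {A, B, C}
Reachable ∩ accepting = {B} — nonempty.

accepted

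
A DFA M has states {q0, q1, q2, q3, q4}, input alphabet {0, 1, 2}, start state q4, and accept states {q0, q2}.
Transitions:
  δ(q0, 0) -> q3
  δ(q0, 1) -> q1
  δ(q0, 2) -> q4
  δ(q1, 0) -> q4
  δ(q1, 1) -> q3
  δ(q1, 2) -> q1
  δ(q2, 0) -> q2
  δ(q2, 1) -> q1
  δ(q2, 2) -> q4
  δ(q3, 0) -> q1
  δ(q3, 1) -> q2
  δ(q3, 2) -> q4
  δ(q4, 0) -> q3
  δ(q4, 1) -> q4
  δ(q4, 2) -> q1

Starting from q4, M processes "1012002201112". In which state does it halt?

q4 --1--> q4
q4 --0--> q3
q3 --1--> q2
q2 --2--> q4
q4 --0--> q3
q3 --0--> q1
q1 --2--> q1
q1 --2--> q1
q1 --0--> q4
q4 --1--> q4
q4 --1--> q4
q4 --1--> q4
q4 --2--> q1

q1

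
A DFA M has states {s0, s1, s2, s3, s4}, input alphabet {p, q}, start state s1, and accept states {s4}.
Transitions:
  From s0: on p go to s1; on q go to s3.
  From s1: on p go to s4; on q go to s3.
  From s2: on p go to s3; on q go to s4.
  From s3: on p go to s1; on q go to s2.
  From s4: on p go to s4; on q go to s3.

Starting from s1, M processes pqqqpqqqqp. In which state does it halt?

s1 --p--> s4
s4 --q--> s3
s3 --q--> s2
s2 --q--> s4
s4 --p--> s4
s4 --q--> s3
s3 --q--> s2
s2 --q--> s4
s4 --q--> s3
s3 --p--> s1

s1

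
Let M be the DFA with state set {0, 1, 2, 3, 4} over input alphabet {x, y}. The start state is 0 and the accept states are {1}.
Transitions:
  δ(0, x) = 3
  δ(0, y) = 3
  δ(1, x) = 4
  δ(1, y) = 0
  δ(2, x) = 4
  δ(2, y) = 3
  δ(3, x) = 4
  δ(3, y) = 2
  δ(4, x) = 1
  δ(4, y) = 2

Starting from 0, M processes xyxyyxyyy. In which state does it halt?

2

0 --x--> 3
3 --y--> 2
2 --x--> 4
4 --y--> 2
2 --y--> 3
3 --x--> 4
4 --y--> 2
2 --y--> 3
3 --y--> 2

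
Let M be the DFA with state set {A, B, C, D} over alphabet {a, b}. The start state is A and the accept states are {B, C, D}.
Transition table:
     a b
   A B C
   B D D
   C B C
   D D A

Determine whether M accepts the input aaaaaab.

A --a--> B
B --a--> D
D --a--> D
D --a--> D
D --a--> D
D --a--> D
D --b--> A
End in state A, which is not an accepting state.

rejected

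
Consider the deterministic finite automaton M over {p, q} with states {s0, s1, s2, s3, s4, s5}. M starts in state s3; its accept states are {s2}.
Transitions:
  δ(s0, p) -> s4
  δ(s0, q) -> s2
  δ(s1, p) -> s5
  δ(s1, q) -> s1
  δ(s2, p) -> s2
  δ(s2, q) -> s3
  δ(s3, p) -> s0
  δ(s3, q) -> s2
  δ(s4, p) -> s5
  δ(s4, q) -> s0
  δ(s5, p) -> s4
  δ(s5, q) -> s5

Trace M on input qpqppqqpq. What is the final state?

s3

s3 --q--> s2
s2 --p--> s2
s2 --q--> s3
s3 --p--> s0
s0 --p--> s4
s4 --q--> s0
s0 --q--> s2
s2 --p--> s2
s2 --q--> s3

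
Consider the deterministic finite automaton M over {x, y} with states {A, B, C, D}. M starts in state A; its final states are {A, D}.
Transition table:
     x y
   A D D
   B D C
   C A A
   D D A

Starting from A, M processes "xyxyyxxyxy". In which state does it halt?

A --x--> D
D --y--> A
A --x--> D
D --y--> A
A --y--> D
D --x--> D
D --x--> D
D --y--> A
A --x--> D
D --y--> A

A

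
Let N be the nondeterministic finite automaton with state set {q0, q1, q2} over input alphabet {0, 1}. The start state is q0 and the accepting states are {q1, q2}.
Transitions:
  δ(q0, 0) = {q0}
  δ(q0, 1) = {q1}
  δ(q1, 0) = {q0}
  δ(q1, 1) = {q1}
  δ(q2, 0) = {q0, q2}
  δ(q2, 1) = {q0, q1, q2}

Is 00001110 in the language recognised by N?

rejected

Start: {q0}
read 0: {q0}
read 0: {q0}
read 0: {q0}
read 0: {q0}
read 1: {q1}
read 1: {q1}
read 1: {q1}
read 0: {q0}
Reachable ∩ accepting = {} — empty.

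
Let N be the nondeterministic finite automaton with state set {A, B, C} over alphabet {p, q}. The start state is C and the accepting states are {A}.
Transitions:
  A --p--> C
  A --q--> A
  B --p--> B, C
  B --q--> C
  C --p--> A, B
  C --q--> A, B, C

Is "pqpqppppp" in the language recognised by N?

Start: {C}
read p: {A, B}
read q: {A, C}
read p: {A, B, C}
read q: {A, B, C}
read p: {A, B, C}
read p: {A, B, C}
read p: {A, B, C}
read p: {A, B, C}
read p: {A, B, C}
Reachable ∩ accepting = {A} — nonempty.

accepted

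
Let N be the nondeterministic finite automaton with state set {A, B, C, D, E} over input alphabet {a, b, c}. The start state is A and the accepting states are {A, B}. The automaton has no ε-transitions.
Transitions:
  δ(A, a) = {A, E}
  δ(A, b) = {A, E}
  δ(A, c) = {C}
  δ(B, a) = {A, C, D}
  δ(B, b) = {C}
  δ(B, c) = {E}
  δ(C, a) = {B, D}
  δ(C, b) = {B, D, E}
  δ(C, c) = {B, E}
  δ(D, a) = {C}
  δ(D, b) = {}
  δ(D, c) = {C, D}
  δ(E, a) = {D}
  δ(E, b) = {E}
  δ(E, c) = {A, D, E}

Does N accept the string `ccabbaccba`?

accepted

Start: {A}
read c: {C}
read c: {B, E}
read a: {A, C, D}
read b: {A, B, D, E}
read b: {A, C, E}
read a: {A, B, D, E}
read c: {A, C, D, E}
read c: {A, B, C, D, E}
read b: {A, B, C, D, E}
read a: {A, B, C, D, E}
Reachable ∩ accepting = {A, B} — nonempty.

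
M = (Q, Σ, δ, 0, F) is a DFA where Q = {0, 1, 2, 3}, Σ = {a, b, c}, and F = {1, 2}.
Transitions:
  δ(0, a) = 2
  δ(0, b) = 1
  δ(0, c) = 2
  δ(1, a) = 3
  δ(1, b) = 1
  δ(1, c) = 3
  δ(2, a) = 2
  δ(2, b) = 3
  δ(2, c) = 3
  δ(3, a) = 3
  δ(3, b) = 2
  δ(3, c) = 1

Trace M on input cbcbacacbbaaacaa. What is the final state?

3

0 --c--> 2
2 --b--> 3
3 --c--> 1
1 --b--> 1
1 --a--> 3
3 --c--> 1
1 --a--> 3
3 --c--> 1
1 --b--> 1
1 --b--> 1
1 --a--> 3
3 --a--> 3
3 --a--> 3
3 --c--> 1
1 --a--> 3
3 --a--> 3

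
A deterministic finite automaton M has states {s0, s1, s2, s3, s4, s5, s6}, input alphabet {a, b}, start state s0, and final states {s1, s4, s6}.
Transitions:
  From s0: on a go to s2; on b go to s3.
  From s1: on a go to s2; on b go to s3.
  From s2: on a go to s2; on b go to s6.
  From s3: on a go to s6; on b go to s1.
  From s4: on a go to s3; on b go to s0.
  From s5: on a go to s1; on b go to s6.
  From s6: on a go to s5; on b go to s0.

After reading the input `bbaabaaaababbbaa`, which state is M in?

s5

s0 --b--> s3
s3 --b--> s1
s1 --a--> s2
s2 --a--> s2
s2 --b--> s6
s6 --a--> s5
s5 --a--> s1
s1 --a--> s2
s2 --a--> s2
s2 --b--> s6
s6 --a--> s5
s5 --b--> s6
s6 --b--> s0
s0 --b--> s3
s3 --a--> s6
s6 --a--> s5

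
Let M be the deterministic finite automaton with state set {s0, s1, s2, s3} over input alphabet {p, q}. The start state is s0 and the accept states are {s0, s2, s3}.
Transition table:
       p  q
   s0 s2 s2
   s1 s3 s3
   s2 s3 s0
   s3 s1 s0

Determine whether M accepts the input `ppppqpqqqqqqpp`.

s0 --p--> s2
s2 --p--> s3
s3 --p--> s1
s1 --p--> s3
s3 --q--> s0
s0 --p--> s2
s2 --q--> s0
s0 --q--> s2
s2 --q--> s0
s0 --q--> s2
s2 --q--> s0
s0 --q--> s2
s2 --p--> s3
s3 --p--> s1
End in state s1, which is not an accepting state.

rejected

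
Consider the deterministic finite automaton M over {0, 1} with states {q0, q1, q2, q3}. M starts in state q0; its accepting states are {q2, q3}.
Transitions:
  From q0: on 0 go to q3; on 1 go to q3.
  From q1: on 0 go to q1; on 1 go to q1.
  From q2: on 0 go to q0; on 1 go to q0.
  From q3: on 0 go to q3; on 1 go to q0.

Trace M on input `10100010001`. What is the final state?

q0 --1--> q3
q3 --0--> q3
q3 --1--> q0
q0 --0--> q3
q3 --0--> q3
q3 --0--> q3
q3 --1--> q0
q0 --0--> q3
q3 --0--> q3
q3 --0--> q3
q3 --1--> q0

q0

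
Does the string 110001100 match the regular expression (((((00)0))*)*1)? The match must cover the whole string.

no

No split of 110001100 into u·v has ((((00)0))*)* matching u and 1 matching v.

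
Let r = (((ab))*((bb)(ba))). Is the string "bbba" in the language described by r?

yes

Split as ε·bbba: ((ab))* matches ε and ((bb)(ba)) matches bbba.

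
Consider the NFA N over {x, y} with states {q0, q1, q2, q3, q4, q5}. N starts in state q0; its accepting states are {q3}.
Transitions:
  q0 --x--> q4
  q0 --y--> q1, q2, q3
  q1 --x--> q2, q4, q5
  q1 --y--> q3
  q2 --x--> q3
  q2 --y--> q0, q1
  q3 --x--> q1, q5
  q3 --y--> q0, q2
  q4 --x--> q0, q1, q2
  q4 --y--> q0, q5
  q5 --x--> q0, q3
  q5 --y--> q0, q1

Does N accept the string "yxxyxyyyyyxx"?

accepted

Start: {q0}
read y: {q1, q2, q3}
read x: {q1, q2, q3, q4, q5}
read x: {q0, q1, q2, q3, q4, q5}
read y: {q0, q1, q2, q3, q5}
read x: {q0, q1, q2, q3, q4, q5}
read y: {q0, q1, q2, q3, q5}
read y: {q0, q1, q2, q3}
read y: {q0, q1, q2, q3}
read y: {q0, q1, q2, q3}
read y: {q0, q1, q2, q3}
read x: {q1, q2, q3, q4, q5}
read x: {q0, q1, q2, q3, q4, q5}
Reachable ∩ accepting = {q3} — nonempty.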